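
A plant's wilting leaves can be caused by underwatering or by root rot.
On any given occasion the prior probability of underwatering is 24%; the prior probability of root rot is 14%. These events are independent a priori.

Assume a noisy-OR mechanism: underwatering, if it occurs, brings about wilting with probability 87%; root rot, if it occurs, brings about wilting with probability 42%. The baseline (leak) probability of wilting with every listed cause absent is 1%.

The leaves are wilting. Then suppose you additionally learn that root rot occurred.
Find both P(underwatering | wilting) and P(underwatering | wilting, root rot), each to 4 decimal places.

P(underwatering | wilting) ≈ 0.8027; P(underwatering | wilting, root rot) ≈ 0.4070

Under noisy-OR, P(wilting | causes) = 1 − (1−0.01)·∏(1−qᵢ) over the active causes.
P(wilting) = 0.01*0.76*0.86 + 0.4258*0.76*0.14 + 0.8713*0.24*0.86 + 0.925354*0.24*0.14 = 0.006536 + 0.045305 + 0.179836 + 0.031092 = 0.262769
The underwatering-present share is 0.179836 + 0.031092 = 0.210928.
So P(underwatering | wilting) = 0.210928/0.262769 ≈ 0.8027.

With the extra evidence:
By total probability over both values of underwatering:
  P(wilting | root rot) = 0.4258×0.76 + 0.925354×0.24
        = 0.323608 + 0.222085 = 0.545693
The terms with underwatering present sum to 0.222085, so
  P(underwatering | wilting, root rot) = 0.222085 / 0.545693 ≈ 0.4070
Conditioning on root rot lowers the posterior on underwatering: the classic explaining-away effect in a common-effect structure.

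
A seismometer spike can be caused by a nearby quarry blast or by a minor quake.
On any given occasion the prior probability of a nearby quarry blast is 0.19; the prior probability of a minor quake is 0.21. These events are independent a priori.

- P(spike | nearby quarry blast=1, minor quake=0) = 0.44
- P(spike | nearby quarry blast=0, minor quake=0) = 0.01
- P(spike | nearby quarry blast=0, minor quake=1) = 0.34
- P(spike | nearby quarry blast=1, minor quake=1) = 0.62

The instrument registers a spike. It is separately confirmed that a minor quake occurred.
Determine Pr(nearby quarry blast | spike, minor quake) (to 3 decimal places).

Pr(nearby quarry blast | spike, minor quake) ≈ 0.300

Weight on nearby quarry blast=true, given the evidence: 0.62*0.19 = 0.117800
Normalizer over all consistent configurations: 0.34*0.81 + 0.62*0.19 = 0.393200
Posterior = 0.117800 / 0.393200 ≈ 0.300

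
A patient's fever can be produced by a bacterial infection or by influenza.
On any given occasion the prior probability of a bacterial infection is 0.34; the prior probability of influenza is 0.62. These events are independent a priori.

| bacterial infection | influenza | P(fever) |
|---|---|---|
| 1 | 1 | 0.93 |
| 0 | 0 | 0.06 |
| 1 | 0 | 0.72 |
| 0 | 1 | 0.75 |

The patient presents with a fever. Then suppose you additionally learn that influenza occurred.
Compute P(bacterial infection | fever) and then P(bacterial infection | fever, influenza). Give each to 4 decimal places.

P(bacterial infection | fever) ≈ 0.4731; P(bacterial infection | fever, influenza) ≈ 0.3898

P(fever) = 0.06·0.66·0.38 + 0.75·0.66·0.62 + 0.72·0.34·0.38 + 0.93·0.34·0.62 = 0.015048 + 0.306900 + 0.093024 + 0.196044 = 0.611016
Of this, 0.289068 comes from 0.093024 + 0.196044 (the bacterial infection=true cases).
Hence the posterior is 0.289068/0.611016 ≈ 0.4731.

With the extra evidence:
Sum P(fever|·) weighted by the priors over both values of bacterial infection:
  P(fever | influenza) = 0.75×0.66 + 0.93×0.34
        = 0.495000 + 0.316200 = 0.811200
Configurations with bacterial infection contribute 0.316200, so
  P(bacterial infection | fever, influenza) = 0.316200 / 0.811200 ≈ 0.3898
The drop from 0.4731 to 0.3898 is the explaining-away (discounting) effect.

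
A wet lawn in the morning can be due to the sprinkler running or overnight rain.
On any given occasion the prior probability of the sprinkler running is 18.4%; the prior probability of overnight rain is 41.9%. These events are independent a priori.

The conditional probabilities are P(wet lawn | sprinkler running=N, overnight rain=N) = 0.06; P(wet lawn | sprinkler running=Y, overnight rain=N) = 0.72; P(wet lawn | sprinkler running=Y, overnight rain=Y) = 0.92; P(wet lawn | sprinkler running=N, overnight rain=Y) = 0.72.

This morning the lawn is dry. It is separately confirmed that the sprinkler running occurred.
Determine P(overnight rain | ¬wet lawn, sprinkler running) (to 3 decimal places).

P(overnight rain | ¬wet lawn, sprinkler running) ≈ 0.171

For the numerator, keep only overnight rain=true terms: 0.08×0.419 = 0.033520
Normalizer over all consistent configurations: 0.28×0.581 + 0.08×0.419 = 0.196200
Posterior = 0.033520 / 0.196200 ≈ 0.171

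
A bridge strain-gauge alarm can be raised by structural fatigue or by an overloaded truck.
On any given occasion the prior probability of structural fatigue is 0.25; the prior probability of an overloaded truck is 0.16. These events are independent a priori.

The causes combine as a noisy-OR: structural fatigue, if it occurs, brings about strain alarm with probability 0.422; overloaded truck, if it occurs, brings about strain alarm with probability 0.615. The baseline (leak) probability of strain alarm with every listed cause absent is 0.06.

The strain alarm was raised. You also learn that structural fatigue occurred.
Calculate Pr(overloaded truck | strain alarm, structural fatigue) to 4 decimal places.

Pr(overloaded truck | strain alarm, structural fatigue) ≈ 0.2480

Under noisy-OR, P(strain alarm | causes) = 1 − (1−0.06)·∏(1−qᵢ) over the active causes.
Enumerate both values of overloaded truck and weight by the priors:
  P(strain alarm | structural fatigue) = 0.45668×0.84 + 0.790822×0.16
        = 0.383611 + 0.126532 = 0.510143
The terms with overloaded truck present sum to 0.126532, so
  P(overloaded truck | strain alarm, structural fatigue) = 0.126532 / 0.510143 ≈ 0.2480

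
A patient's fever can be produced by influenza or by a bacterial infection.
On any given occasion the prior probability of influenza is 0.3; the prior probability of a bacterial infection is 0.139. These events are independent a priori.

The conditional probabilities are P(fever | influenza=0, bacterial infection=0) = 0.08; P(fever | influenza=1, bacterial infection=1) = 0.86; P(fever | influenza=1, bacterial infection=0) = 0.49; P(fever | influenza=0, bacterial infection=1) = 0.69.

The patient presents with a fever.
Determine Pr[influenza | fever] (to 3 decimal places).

Pr[influenza | fever] ≈ 0.585

P(fever) = 0.08×0.7×0.861 + 0.69×0.7×0.139 + 0.49×0.3×0.861 + 0.86×0.3×0.139 = 0.048216 + 0.067137 + 0.126567 + 0.035862 = 0.277782
The influenza-present share is 0.126567 + 0.035862 = 0.162429.
So P(influenza | fever) = 0.162429/0.277782 ≈ 0.585.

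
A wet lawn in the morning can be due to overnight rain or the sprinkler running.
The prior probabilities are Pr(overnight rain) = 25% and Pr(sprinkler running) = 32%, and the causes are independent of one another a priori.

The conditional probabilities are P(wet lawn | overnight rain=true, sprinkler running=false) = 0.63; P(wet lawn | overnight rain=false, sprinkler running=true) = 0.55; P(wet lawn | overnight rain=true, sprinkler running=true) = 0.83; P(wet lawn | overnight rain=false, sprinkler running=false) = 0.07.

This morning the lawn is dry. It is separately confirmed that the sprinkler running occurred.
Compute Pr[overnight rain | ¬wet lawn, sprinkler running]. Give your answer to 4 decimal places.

Sum P(¬wet lawn|·) weighted by the priors over both values of overnight rain:
  P(¬wet lawn | sprinkler running) = 0.45×0.75 + 0.17×0.25
        = 0.337500 + 0.042500 = 0.380000
The terms with overnight rain present sum to 0.042500, so
  P(overnight rain | ¬wet lawn, sprinkler running) = 0.042500 / 0.380000 ≈ 0.1118

Pr[overnight rain | ¬wet lawn, sprinkler running] ≈ 0.1118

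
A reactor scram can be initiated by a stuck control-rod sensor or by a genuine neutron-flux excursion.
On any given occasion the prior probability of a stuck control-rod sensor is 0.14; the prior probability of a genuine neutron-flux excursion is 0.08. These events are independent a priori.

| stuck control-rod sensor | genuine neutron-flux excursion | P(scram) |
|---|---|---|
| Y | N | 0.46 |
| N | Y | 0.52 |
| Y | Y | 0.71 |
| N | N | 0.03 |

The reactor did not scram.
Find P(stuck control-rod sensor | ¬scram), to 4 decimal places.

P(stuck control-rod sensor | ¬scram) ≈ 0.0834

P(¬scram) = 0.97*0.86*0.92 + 0.48*0.86*0.08 + 0.54*0.14*0.92 + 0.29*0.14*0.08 = 0.767464 + 0.033024 + 0.069552 + 0.003248 = 0.873288
The stuck control-rod sensor-present share is 0.069552 + 0.003248 = 0.072800.
P(stuck control-rod sensor | ¬scram) = 0.072800 / 0.873288 ≈ 0.0834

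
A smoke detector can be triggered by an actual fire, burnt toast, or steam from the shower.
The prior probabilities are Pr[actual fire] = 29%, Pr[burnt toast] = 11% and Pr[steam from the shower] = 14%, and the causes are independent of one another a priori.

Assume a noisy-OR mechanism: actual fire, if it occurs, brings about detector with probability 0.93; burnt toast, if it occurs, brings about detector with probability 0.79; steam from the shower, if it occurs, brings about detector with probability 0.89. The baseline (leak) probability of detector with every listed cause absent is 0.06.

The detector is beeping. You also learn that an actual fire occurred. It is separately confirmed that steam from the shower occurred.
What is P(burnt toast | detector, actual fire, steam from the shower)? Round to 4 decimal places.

Under noisy-OR, P(detector | causes) = 1 − (1−0.06)·∏(1−qᵢ) over the active causes.
Numerator (weight on configurations with burnt toast): 0.99848×0.11 = 0.109833
Denominator P(detector | actual fire, steam from the shower): 0.992762×0.89 + 0.99848×0.11 = 0.993391
Posterior = 0.109833 / 0.993391 ≈ 0.1106

P(burnt toast | detector, actual fire, steam from the shower) ≈ 0.1106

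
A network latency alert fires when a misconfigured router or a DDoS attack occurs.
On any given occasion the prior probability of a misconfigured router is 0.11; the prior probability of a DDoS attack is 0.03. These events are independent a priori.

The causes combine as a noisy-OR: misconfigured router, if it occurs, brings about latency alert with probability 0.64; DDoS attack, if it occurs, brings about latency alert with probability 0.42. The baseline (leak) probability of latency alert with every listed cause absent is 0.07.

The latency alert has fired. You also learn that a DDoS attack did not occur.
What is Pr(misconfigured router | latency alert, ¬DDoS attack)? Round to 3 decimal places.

Pr(misconfigured router | latency alert, ¬DDoS attack) ≈ 0.540

Under noisy-OR, P(latency alert | causes) = 1 − (1−0.07)·∏(1−qᵢ) over the active causes.
By total probability over both values of misconfigured router:
  P(latency alert | ¬DDoS attack) = 0.07·0.89 + 0.6652·0.11
        = 0.062300 + 0.073172 = 0.135472
Keeping only the misconfigured router-present terms gives 0.073172, so
  P(misconfigured router | latency alert, ¬DDoS attack) = 0.073172 / 0.135472 ≈ 0.540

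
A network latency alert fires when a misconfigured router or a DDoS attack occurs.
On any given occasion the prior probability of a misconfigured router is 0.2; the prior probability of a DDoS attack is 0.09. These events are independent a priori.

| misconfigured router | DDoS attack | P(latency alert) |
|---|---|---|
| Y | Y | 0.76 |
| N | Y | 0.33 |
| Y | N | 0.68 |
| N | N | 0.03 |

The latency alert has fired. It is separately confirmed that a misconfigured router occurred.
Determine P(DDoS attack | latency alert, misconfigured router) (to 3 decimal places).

By total probability over both values of DDoS attack:
  P(latency alert | misconfigured router) = 0.68·0.91 + 0.76·0.09
        = 0.618800 + 0.068400 = 0.687200
The terms with DDoS attack present sum to 0.068400, so
  P(DDoS attack | latency alert, misconfigured router) = 0.068400 / 0.687200 ≈ 0.100

P(DDoS attack | latency alert, misconfigured router) ≈ 0.100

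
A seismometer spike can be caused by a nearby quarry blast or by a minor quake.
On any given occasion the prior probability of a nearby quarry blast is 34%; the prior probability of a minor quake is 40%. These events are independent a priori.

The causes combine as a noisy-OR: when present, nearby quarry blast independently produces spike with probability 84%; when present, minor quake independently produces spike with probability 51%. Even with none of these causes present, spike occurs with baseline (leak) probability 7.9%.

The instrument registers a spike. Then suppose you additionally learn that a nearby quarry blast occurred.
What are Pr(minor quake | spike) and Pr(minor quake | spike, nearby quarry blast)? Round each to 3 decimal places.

Pr(minor quake | spike) ≈ 0.569; Pr(minor quake | spike, nearby quarry blast) ≈ 0.420

Under noisy-OR, P(spike | causes) = 1 − (1−0.079)·∏(1−qᵢ) over the active causes.
Enumerate the 4 (nearby quarry blast, minor quake) configurations and weight by the priors:
  P(spike) = 0.079×0.66×0.6 + 0.54871×0.66×0.4 + 0.85264×0.34×0.6 + 0.927794×0.34×0.4
        = 0.031284 + 0.144859 + 0.173939 + 0.126180 = 0.476262
Keeping only the minor quake-present terms gives 0.271039, so
  P(minor quake | spike) = 0.271039 / 0.476262 ≈ 0.569

With the extra evidence:
P(spike | nearby quarry blast) = 0.85264×0.6 + 0.927794×0.4 = 0.511584 + 0.371118 = 0.882702
Of this, 0.371118 comes from 0.927794×0.4 (the minor quake=true cases).
Hence the posterior is 0.371118/0.882702 ≈ 0.420.
Conditioning on nearby quarry blast lowers the posterior on minor quake: the classic explaining-away effect in a common-effect structure.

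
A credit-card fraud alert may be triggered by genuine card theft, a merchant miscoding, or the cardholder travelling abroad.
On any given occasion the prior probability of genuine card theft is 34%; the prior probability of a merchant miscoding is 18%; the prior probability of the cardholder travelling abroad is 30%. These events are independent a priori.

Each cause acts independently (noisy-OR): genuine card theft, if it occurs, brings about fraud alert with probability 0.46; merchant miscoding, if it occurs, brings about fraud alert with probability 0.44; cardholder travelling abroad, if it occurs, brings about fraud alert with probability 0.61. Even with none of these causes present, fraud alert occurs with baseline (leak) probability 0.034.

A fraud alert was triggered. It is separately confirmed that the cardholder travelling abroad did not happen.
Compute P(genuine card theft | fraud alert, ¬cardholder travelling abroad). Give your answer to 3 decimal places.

Under noisy-OR, P(fraud alert | causes) = 1 − (1−0.034)·∏(1−qᵢ) over the active causes.
Weight on genuine card theft=true, given the evidence: 0.133367 + 0.043322 = 0.176689
Normalizer over all consistent configurations: 0.034×0.66×0.82 + 0.45904×0.66×0.18 + 0.47836×0.34×0.82 + 0.707882×0.34×0.18 = 0.249624
Posterior = 0.176689 / 0.249624 ≈ 0.708

P(genuine card theft | fraud alert, ¬cardholder travelling abroad) ≈ 0.708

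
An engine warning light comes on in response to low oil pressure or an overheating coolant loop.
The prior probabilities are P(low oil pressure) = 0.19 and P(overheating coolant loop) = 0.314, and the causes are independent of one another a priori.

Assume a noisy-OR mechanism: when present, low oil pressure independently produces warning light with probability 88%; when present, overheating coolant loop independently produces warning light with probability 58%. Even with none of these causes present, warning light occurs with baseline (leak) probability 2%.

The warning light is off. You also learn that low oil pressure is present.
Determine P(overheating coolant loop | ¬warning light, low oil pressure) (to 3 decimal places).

P(overheating coolant loop | ¬warning light, low oil pressure) ≈ 0.161

Under noisy-OR, P(warning light | causes) = 1 − (1−0.02)·∏(1−qᵢ) over the active causes.
Numerator (weight on configurations with overheating coolant loop): 0.049392×0.314 = 0.015509
Normalizer over all consistent configurations: 0.1176×0.686 + 0.049392×0.314 = 0.096183
Posterior = 0.015509 / 0.096183 ≈ 0.161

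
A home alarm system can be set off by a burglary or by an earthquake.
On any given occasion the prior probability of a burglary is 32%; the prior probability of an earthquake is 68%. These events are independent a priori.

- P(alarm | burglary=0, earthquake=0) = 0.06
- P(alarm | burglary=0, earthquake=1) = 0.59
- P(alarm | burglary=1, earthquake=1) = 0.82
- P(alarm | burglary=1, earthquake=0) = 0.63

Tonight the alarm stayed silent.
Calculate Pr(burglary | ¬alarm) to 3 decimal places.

Pr(burglary | ¬alarm) ≈ 0.164

Sum P(¬alarm|·) weighted by the priors over the 4 (burglary, earthquake) configurations:
  P(¬alarm) = 0.94·0.68·0.32 + 0.41·0.68·0.68 + 0.37·0.32·0.32 + 0.18·0.32·0.68
        = 0.204544 + 0.189584 + 0.037888 + 0.039168 = 0.471184
Keeping only the burglary-present terms gives 0.077056, so
  P(burglary | ¬alarm) = 0.077056 / 0.471184 ≈ 0.164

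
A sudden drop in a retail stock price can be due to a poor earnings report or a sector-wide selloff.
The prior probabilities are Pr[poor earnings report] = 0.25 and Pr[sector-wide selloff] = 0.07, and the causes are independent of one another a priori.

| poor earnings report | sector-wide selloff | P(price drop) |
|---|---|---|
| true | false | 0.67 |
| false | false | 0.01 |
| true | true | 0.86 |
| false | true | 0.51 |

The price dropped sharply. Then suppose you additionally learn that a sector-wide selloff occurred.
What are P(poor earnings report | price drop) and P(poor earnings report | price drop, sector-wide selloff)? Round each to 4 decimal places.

P(poor earnings report | price drop) ≈ 0.8350; P(poor earnings report | price drop, sector-wide selloff) ≈ 0.3598

Enumerate the 4 (poor earnings report, sector-wide selloff) configurations and weight by the priors:
  P(price drop) = 0.01*0.75*0.93 + 0.51*0.75*0.07 + 0.67*0.25*0.93 + 0.86*0.25*0.07
        = 0.006975 + 0.026775 + 0.155775 + 0.015050 = 0.204575
The terms with poor earnings report present sum to 0.170825, so
  P(poor earnings report | price drop) = 0.170825 / 0.204575 ≈ 0.8350

With the extra evidence:
P(price drop | sector-wide selloff) = 0.51·0.75 + 0.86·0.25 = 0.382500 + 0.215000 = 0.597500
Of this, 0.215000 comes from 0.86·0.25 (the poor earnings report=true cases).
So P(poor earnings report | price drop, sector-wide selloff) = 0.215000/0.597500 ≈ 0.3598.
This is intercausal reasoning (explaining away): once sector-wide selloff accounts for the price drop, poor earnings report becomes less likely.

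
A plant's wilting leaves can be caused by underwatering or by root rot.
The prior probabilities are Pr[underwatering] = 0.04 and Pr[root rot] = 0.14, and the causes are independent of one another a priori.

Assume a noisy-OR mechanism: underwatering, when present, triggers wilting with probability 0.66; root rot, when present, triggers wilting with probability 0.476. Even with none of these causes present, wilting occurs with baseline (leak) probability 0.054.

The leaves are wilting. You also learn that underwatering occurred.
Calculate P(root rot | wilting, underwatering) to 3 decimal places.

Under noisy-OR, P(wilting | causes) = 1 − (1−0.054)·∏(1−qᵢ) over the active causes.
P(wilting | underwatering) = 0.67836*0.86 + 0.831461*0.14 = 0.583390 + 0.116405 = 0.699795
Restricting to configurations with root rot present: 0.831461*0.14 = 0.116405.
So P(root rot | wilting, underwatering) = 0.116405/0.699795 ≈ 0.166.

P(root rot | wilting, underwatering) ≈ 0.166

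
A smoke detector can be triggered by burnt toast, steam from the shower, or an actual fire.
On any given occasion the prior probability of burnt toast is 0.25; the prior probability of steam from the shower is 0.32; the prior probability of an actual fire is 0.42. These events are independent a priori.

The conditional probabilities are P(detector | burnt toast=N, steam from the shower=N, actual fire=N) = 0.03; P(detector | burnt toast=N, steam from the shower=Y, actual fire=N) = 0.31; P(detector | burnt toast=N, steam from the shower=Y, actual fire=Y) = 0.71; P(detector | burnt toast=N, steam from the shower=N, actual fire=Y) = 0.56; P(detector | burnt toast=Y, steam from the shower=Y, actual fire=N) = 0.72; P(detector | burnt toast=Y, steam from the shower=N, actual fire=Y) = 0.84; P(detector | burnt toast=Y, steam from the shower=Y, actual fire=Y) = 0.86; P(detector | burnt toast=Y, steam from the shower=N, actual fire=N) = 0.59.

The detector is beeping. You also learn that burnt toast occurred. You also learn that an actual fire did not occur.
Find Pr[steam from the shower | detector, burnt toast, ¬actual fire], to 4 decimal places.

Pr[steam from the shower | detector, burnt toast, ¬actual fire] ≈ 0.3648

P(detector | burnt toast, ¬actual fire) = 0.59*0.68 + 0.72*0.32 = 0.401200 + 0.230400 = 0.631600
Of this, 0.230400 comes from 0.72*0.32 (the steam from the shower=true cases).
So P(steam from the shower | detector, burnt toast, ¬actual fire) = 0.230400/0.631600 ≈ 0.3648.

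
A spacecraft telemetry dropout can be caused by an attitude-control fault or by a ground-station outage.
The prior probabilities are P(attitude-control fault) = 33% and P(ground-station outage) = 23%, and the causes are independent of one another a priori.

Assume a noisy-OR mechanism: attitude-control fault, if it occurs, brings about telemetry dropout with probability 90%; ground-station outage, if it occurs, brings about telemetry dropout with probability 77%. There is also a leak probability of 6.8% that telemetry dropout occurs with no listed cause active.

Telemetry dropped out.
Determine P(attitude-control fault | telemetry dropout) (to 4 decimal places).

P(attitude-control fault | telemetry dropout) ≈ 0.6612

Under noisy-OR, P(telemetry dropout | causes) = 1 − (1−0.068)·∏(1−qᵢ) over the active causes.
By total probability over the 4 (attitude-control fault, ground-station outage) configurations:
  P(telemetry dropout) = 0.068·0.67·0.77 + 0.78564·0.67·0.23 + 0.9068·0.33·0.77 + 0.978564·0.33·0.23
        = 0.035081 + 0.121067 + 0.230418 + 0.074273 = 0.460839
The terms with attitude-control fault present sum to 0.304691, so
  P(attitude-control fault | telemetry dropout) = 0.304691 / 0.460839 ≈ 0.6612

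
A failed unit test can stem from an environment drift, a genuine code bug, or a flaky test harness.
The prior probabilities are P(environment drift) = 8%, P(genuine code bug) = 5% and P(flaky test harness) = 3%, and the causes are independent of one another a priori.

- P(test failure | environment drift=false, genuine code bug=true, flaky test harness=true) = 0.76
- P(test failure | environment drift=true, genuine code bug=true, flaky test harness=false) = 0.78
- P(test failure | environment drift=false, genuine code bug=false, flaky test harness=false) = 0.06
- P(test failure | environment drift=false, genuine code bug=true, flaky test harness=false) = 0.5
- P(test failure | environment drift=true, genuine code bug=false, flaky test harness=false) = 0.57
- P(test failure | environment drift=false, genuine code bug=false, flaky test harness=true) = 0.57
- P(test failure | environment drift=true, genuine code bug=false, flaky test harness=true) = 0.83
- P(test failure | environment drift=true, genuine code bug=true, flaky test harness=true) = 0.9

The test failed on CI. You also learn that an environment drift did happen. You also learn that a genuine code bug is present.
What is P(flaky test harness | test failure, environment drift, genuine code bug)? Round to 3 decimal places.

P(test failure | environment drift, genuine code bug) = 0.78×0.97 + 0.9×0.03 = 0.756600 + 0.027000 = 0.783600
Of this, 0.027000 comes from 0.9×0.03 (the flaky test harness=true cases).
P(flaky test harness | test failure, environment drift, genuine code bug) = 0.027000 / 0.783600 ≈ 0.034

P(flaky test harness | test failure, environment drift, genuine code bug) ≈ 0.034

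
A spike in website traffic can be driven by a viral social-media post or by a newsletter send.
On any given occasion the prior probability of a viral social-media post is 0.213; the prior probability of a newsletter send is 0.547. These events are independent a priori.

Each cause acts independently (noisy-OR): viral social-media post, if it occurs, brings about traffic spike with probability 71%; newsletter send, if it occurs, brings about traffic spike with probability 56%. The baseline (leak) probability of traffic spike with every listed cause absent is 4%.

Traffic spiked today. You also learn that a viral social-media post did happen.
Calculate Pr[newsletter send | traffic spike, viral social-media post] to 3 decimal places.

Under noisy-OR, P(traffic spike | causes) = 1 − (1−0.04)·∏(1−qᵢ) over the active causes.
Numerator (weight on configurations with newsletter send): 0.877504*0.547 = 0.479995
Normalizer over all consistent configurations: 0.7216*0.453 + 0.877504*0.547 = 0.806880
P(newsletter send | traffic spike, viral social-media post) = 0.479995/0.806880 ≈ 0.595

Pr[newsletter send | traffic spike, viral social-media post] ≈ 0.595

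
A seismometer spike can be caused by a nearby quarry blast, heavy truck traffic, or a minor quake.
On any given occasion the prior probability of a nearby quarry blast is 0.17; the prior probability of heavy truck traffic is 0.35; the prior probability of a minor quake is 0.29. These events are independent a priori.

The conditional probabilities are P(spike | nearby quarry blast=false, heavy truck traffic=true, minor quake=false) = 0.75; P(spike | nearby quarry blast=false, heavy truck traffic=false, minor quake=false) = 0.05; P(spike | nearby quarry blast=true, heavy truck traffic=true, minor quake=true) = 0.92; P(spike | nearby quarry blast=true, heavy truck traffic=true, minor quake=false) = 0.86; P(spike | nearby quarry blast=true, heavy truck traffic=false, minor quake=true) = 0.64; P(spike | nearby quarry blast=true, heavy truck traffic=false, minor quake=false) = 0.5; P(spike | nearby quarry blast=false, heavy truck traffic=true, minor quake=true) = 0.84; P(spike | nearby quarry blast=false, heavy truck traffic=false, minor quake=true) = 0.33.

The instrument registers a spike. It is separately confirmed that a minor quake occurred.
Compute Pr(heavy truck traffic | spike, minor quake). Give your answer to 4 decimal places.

Pr(heavy truck traffic | spike, minor quake) ≈ 0.5457

Enumerate the 4 (nearby quarry blast, heavy truck traffic) configurations and weight by the priors:
  P(spike | minor quake) = 0.33·0.83·0.65 + 0.84·0.83·0.35 + 0.64·0.17·0.65 + 0.92·0.17·0.35
        = 0.178035 + 0.244020 + 0.070720 + 0.054740 = 0.547515
Configurations with heavy truck traffic contribute 0.298760, so
  P(heavy truck traffic | spike, minor quake) = 0.298760 / 0.547515 ≈ 0.5457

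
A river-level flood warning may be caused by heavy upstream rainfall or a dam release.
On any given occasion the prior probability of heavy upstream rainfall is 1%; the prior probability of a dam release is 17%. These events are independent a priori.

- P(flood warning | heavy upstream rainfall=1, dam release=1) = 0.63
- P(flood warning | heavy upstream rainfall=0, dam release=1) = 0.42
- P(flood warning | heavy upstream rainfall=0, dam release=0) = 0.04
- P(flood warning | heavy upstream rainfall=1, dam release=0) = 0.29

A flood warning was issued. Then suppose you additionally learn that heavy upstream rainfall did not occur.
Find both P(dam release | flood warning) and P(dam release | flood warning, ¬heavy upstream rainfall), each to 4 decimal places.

P(dam release | flood warning) ≈ 0.6704; P(dam release | flood warning, ¬heavy upstream rainfall) ≈ 0.6826

For the numerator, keep only dam release=true terms: 0.070686 + 0.001071 = 0.071757
Denominator P(flood warning): 0.04*0.99*0.83 + 0.42*0.99*0.17 + 0.29*0.01*0.83 + 0.63*0.01*0.17 = 0.107032
Posterior = 0.071757 / 0.107032 ≈ 0.6704

Now condition on the additional information:
Weight on dam release=true, given the evidence: 0.42·0.17 = 0.071400
Denominator P(flood warning | ¬heavy upstream rainfall): 0.04·0.83 + 0.42·0.17 = 0.104600
P(dam release | flood warning, ¬heavy upstream rainfall) = 0.071400/0.104600 ≈ 0.6826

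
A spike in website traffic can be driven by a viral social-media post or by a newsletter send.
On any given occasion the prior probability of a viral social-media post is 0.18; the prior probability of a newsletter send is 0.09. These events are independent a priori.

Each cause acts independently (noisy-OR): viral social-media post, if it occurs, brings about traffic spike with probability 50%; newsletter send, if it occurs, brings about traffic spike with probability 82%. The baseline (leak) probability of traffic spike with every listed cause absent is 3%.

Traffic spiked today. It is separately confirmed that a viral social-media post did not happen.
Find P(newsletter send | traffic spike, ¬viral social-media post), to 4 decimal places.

P(newsletter send | traffic spike, ¬viral social-media post) ≈ 0.7313

Under noisy-OR, P(traffic spike | causes) = 1 − (1−0.03)·∏(1−qᵢ) over the active causes.
By total probability over both values of newsletter send:
  P(traffic spike | ¬viral social-media post) = 0.03·0.91 + 0.8254·0.09
        = 0.027300 + 0.074286 = 0.101586
Configurations with newsletter send contribute 0.074286, so
  P(newsletter send | traffic spike, ¬viral social-media post) = 0.074286 / 0.101586 ≈ 0.7313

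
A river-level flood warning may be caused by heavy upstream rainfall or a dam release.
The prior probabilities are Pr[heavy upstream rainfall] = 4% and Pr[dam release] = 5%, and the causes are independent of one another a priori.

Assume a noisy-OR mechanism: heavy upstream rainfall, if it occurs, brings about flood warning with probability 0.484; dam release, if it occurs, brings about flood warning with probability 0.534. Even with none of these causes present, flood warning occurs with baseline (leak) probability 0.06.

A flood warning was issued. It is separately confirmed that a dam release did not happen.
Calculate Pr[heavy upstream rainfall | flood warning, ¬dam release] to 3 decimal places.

Under noisy-OR, P(flood warning | causes) = 1 − (1−0.06)·∏(1−qᵢ) over the active causes.
Enumerate both values of heavy upstream rainfall and weight by the priors:
  P(flood warning | ¬dam release) = 0.06×0.96 + 0.51496×0.04
        = 0.057600 + 0.020598 = 0.078198
Keeping only the heavy upstream rainfall-present terms gives 0.020598, so
  P(heavy upstream rainfall | flood warning, ¬dam release) = 0.020598 / 0.078198 ≈ 0.263

Pr[heavy upstream rainfall | flood warning, ¬dam release] ≈ 0.263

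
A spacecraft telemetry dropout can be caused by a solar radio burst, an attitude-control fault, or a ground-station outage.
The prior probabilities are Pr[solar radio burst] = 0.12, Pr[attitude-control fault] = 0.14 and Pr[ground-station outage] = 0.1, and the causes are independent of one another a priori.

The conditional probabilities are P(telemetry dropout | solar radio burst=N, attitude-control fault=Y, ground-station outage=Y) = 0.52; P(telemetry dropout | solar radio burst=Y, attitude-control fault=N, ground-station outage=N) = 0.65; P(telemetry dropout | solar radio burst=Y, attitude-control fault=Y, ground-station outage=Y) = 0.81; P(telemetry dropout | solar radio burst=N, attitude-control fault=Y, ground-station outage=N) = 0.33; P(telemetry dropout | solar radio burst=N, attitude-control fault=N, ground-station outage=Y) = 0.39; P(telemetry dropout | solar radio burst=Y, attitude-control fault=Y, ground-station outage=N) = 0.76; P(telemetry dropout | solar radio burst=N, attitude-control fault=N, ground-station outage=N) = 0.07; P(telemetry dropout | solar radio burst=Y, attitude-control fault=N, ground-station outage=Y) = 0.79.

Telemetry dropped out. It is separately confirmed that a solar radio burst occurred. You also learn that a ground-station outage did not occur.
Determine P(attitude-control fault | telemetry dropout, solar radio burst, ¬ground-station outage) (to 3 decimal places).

P(attitude-control fault | telemetry dropout, solar radio burst, ¬ground-station outage) ≈ 0.160

For the numerator, keep only attitude-control fault=true terms: 0.76×0.14 = 0.106400
The normalizing constant is 0.65×0.86 + 0.76×0.14 = 0.665400
P(attitude-control fault | telemetry dropout, solar radio burst, ¬ground-station outage) = 0.106400/0.665400 ≈ 0.160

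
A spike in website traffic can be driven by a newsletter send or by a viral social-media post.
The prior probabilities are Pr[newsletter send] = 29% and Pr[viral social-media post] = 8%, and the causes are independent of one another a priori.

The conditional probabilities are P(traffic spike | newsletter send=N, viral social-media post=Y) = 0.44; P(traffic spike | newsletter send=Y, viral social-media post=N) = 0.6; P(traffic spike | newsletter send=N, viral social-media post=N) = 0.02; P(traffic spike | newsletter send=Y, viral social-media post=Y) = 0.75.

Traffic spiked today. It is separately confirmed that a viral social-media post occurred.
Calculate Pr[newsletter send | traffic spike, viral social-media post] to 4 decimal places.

By total probability over both values of newsletter send:
  P(traffic spike | viral social-media post) = 0.44·0.71 + 0.75·0.29
        = 0.312400 + 0.217500 = 0.529900
The terms with newsletter send present sum to 0.217500, so
  P(newsletter send | traffic spike, viral social-media post) = 0.217500 / 0.529900 ≈ 0.4105

Pr[newsletter send | traffic spike, viral social-media post] ≈ 0.4105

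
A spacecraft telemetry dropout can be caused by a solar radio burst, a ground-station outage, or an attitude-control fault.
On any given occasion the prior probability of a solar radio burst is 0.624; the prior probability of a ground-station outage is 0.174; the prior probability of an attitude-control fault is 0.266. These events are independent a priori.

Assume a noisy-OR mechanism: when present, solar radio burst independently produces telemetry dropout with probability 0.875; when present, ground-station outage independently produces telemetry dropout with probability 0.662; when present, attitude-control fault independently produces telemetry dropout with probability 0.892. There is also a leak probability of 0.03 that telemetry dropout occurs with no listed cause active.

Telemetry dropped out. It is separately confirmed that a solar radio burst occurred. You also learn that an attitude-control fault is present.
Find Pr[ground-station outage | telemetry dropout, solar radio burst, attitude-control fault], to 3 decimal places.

Pr[ground-station outage | telemetry dropout, solar radio burst, attitude-control fault] ≈ 0.175

Under noisy-OR, P(telemetry dropout | causes) = 1 − (1−0.03)·∏(1−qᵢ) over the active causes.
P(telemetry dropout | solar radio burst, attitude-control fault) = 0.986905·0.826 + 0.995574·0.174 = 0.815184 + 0.173230 = 0.988414
Of this, 0.173230 comes from 0.995574·0.174 (the ground-station outage=true cases).
Hence the posterior is 0.173230/0.988414 ≈ 0.175.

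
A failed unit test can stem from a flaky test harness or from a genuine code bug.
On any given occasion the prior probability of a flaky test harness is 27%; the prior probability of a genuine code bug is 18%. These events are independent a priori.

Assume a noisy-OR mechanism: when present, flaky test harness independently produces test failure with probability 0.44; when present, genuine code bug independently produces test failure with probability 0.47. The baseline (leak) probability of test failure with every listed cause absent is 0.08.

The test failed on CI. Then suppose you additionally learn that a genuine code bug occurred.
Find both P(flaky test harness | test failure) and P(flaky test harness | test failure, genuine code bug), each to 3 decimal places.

P(flaky test harness | test failure) ≈ 0.553; P(flaky test harness | test failure, genuine code bug) ≈ 0.344

Under noisy-OR, P(test failure | causes) = 1 − (1−0.08)·∏(1−qᵢ) over the active causes.
For the numerator, keep only flaky test harness=true terms: 0.107335 + 0.035329 = 0.142664
Denominator P(test failure): 0.08·0.73·0.82 + 0.5124·0.73·0.18 + 0.4848·0.27·0.82 + 0.726944·0.27·0.18 = 0.257881
P(flaky test harness | test failure) = 0.142664/0.257881 ≈ 0.553

Now condition on the additional information:
Weight on flaky test harness=true, given the evidence: 0.726944·0.27 = 0.196275
The normalizing constant is 0.5124·0.73 + 0.726944·0.27 = 0.570327
Posterior = 0.196275 / 0.570327 ≈ 0.344
— genuine code bug explains away the evidence for flaky test harness.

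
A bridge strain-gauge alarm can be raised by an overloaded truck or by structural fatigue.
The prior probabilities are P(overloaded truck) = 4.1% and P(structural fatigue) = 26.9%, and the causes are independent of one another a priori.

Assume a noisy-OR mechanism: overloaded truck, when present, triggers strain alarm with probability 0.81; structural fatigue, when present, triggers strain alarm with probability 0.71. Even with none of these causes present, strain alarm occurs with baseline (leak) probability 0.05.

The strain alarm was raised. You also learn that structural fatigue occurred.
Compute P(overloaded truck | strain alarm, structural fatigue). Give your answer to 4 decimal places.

P(overloaded truck | strain alarm, structural fatigue) ≈ 0.0530

Under noisy-OR, P(strain alarm | causes) = 1 − (1−0.05)·∏(1−qᵢ) over the active causes.
By total probability over both values of overloaded truck:
  P(strain alarm | structural fatigue) = 0.7245×0.959 + 0.947655×0.041
        = 0.694796 + 0.038854 = 0.733650
Keeping only the overloaded truck-present terms gives 0.038854, so
  P(overloaded truck | strain alarm, structural fatigue) = 0.038854 / 0.733650 ≈ 0.0530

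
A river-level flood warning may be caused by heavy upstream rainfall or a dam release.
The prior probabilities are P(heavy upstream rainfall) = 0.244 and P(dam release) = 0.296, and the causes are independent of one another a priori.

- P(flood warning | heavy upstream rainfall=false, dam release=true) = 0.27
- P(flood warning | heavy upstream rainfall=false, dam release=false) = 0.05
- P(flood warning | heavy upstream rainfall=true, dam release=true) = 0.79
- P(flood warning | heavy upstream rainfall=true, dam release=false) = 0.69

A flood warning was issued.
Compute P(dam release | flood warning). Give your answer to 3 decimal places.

P(flood warning) = 0.05×0.756×0.704 + 0.27×0.756×0.296 + 0.69×0.244×0.704 + 0.79×0.244×0.296 = 0.026611 + 0.060420 + 0.118525 + 0.057057 = 0.262613
The dam release-present share is 0.060420 + 0.057057 = 0.117477.
So P(dam release | flood warning) = 0.117477/0.262613 ≈ 0.447.

P(dam release | flood warning) ≈ 0.447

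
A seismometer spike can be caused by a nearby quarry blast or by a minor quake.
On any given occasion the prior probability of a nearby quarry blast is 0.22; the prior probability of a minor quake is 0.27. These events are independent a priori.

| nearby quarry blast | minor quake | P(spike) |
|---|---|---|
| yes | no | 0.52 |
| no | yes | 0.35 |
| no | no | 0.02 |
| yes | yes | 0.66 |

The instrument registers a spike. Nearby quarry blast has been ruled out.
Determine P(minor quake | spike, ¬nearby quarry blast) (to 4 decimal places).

P(minor quake | spike, ¬nearby quarry blast) ≈ 0.8662

Enumerate both values of minor quake and weight by the priors:
  P(spike | ¬nearby quarry blast) = 0.02·0.73 + 0.35·0.27
        = 0.014600 + 0.094500 = 0.109100
The terms with minor quake present sum to 0.094500, so
  P(minor quake | spike, ¬nearby quarry blast) = 0.094500 / 0.109100 ≈ 0.8662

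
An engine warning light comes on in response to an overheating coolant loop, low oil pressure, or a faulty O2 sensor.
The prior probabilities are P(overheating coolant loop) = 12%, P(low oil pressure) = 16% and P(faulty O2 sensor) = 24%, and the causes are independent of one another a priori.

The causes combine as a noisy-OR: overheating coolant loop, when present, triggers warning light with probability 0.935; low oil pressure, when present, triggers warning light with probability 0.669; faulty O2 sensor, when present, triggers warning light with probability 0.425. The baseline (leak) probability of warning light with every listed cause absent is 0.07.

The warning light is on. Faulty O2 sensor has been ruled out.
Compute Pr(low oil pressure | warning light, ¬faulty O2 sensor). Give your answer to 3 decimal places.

Pr(low oil pressure | warning light, ¬faulty O2 sensor) ≈ 0.443

Under noisy-OR, P(warning light | causes) = 1 − (1−0.07)·∏(1−qᵢ) over the active causes.
Numerator (weight on configurations with low oil pressure): 0.097458 + 0.018816 = 0.116274
Denominator P(warning light | ¬faulty O2 sensor): 0.07·0.88·0.84 + 0.69217·0.88·0.16 + 0.93955·0.12·0.84 + 0.979991·0.12·0.16 = 0.262725
P(low oil pressure | warning light, ¬faulty O2 sensor) = 0.116274/0.262725 ≈ 0.443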